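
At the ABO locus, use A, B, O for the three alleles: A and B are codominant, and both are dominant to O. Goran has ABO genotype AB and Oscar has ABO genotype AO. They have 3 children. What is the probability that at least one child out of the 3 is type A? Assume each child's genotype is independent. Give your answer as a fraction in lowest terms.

ABO cross AB × AO → 1/2 A, 1/4 B, 1/4 AB.
So P(type A) = 1/2 per child.
P(none) = (1/2)^3 = 1/8; P(at least one) = 1 − 1/8 = 7/8.

7/8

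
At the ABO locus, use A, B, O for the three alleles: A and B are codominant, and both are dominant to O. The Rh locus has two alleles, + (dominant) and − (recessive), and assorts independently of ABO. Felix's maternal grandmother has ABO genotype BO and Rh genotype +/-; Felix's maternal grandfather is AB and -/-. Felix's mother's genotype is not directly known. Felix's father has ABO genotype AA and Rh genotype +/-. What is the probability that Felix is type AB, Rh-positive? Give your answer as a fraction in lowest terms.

Felix's mother's ABO genotype from BO × AB: 1/4 AB, 1/4 AO, 1/4 BB, 1/4 BO.
Crossing each possibility with the father AA and summing P(type AB): 1/4·1/2 + 1/4·0 + 1/4·1 + 1/4·1/2 = 1/2.
Similarly for Rh via the mother's Rh distribution: P(Rh+) = 5/8.
Independent loci: 1/2 × 5/8 = 5/16.

5/16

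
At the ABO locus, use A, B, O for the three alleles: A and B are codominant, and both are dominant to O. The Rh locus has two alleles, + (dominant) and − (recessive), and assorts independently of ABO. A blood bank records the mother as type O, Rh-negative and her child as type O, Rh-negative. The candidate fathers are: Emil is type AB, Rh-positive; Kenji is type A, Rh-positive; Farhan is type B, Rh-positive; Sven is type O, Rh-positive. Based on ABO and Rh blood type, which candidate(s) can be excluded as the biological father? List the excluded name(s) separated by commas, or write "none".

Emil

A candidate is excluded only if no genotype consistent with his phenotype could produce a type O, Rh-negative child with a type O, Rh-negative mother.
Emil (type AB, Rh+): no genotype consistent with that phenotype can produce a type-O Rh- child with a type-O mother.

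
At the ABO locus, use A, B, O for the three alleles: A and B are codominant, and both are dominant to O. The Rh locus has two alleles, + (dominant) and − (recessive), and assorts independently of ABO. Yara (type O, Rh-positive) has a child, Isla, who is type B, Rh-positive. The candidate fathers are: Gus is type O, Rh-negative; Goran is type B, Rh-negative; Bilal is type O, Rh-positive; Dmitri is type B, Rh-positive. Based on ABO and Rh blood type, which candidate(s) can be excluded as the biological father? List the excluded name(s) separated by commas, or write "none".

Gus, Bilal

A candidate is excluded only if no genotype consistent with his phenotype could produce a type B, Rh-positive child with a type O, Rh-positive mother.
Gus (type O, Rh-): no genotype consistent with that phenotype can produce a type-B Rh+ child with a type-O mother.
Bilal (type O, Rh+): no genotype consistent with that phenotype can produce a type-B Rh+ child with a type-O mother.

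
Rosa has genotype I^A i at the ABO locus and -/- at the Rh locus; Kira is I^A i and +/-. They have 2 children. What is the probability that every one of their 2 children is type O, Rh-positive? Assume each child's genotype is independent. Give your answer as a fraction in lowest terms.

ABO cross I^A i × I^A i → 1/4 O, 3/4 A.
Rh cross -/- × +/- → 1/2 Rh+, 1/2 Rh-; so P(type O, Rh-positive) = 1/4 × 1/2 = 1/8 per child.
All 2 independent: (1/8)^2 = 1/64.

1/64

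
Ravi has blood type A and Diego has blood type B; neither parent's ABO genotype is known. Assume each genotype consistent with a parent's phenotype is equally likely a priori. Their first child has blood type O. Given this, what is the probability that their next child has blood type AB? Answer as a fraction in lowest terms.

1/4

Possible genotypes: Ravi ∈ {AA, AO}; Diego ∈ {BB, BO}.
Weight each parental genotype pair by prior × P(type-O child):
  AO × BO: posterior weight 1; P(next child type AB) = 1/4.
Weighted sum = 1/4.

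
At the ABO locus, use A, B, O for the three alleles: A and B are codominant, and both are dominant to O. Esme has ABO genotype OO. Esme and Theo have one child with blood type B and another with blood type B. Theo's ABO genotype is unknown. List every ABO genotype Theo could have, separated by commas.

AB, BB, BO

For each candidate genotype of Theo, check whether crossing it with OO can produce every observed child phenotype.
  AA → possible child types {A} ✗
  AB → possible child types {A, B} ✓
  AO → possible child types {O, A} ✗
  BB → possible child types {B} ✓
  BO → possible child types {O, B} ✓
  OO → possible child types {O} ✗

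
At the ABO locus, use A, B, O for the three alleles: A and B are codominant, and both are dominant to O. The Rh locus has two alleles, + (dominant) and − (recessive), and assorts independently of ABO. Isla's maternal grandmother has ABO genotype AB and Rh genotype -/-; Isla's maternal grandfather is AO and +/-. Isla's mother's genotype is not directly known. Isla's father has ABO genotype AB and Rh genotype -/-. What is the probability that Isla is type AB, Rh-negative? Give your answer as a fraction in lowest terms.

9/32

Isla's mother's ABO genotype from AB × AO: 1/4 AA, 1/4 AB, 1/4 AO, 1/4 BO.
Crossing each possibility with the father AB and summing P(type AB): 1/4·1/2 + 1/4·1/2 + 1/4·1/4 + 1/4·1/4 = 3/8.
Similarly for Rh via the mother's Rh distribution: P(Rh-) = 3/4.
Independent loci: 3/8 × 3/4 = 9/32.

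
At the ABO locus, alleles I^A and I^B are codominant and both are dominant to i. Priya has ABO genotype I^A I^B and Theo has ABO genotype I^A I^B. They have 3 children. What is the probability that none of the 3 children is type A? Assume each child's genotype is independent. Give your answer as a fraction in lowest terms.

27/64

ABO cross I^A I^B × I^A I^B → 1/4 A, 1/4 B, 1/2 AB.
So P(type A) = 1/4 per child.
P(not type A) = 3/4 for one child; (3/4)^3 = 27/64.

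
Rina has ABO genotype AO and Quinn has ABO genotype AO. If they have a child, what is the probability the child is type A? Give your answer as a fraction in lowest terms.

3/4

ABO cross AO × AO → offspring phenotypes: 1/4 O, 3/4 A.
So P(type A) = 3/4.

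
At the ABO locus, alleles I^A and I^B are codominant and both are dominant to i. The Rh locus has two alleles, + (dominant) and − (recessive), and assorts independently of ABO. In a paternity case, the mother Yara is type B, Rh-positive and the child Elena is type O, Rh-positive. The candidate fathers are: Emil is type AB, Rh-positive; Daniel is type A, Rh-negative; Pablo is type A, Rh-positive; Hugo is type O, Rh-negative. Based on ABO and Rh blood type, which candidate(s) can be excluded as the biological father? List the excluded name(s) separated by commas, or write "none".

Emil

A candidate is excluded only if no genotype consistent with his phenotype could produce a type O, Rh-positive child with a type B, Rh-positive mother.
Emil (type AB, Rh+): no genotype consistent with that phenotype can produce a type-O Rh+ child with a type-B mother.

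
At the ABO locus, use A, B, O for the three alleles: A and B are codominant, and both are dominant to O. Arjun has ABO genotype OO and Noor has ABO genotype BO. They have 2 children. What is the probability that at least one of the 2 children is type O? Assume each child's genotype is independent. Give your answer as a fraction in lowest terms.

ABO cross OO × BO → 1/2 O, 1/2 B.
So P(type O) = 1/2 per child.
P(none) = (1/2)^2 = 1/4; P(at least one) = 1 − 1/4 = 3/4.

3/4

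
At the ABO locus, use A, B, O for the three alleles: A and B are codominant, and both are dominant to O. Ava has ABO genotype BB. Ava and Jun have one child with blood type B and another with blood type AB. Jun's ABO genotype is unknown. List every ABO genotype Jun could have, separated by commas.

For each candidate genotype of Jun, check whether crossing it with BB can produce every observed child phenotype.
  AA → possible child types {AB} ✗
  AB → possible child types {B, AB} ✓
  AO → possible child types {B, AB} ✓
  BB → possible child types {B} ✗
  BO → possible child types {B} ✗
  OO → possible child types {B} ✗

AB, AO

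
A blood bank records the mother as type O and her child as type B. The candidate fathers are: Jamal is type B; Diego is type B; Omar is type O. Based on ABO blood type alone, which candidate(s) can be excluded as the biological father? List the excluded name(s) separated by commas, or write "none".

A candidate is excluded only if no genotype consistent with his phenotype could produce a type B child with a type O mother.
Omar (type O): no genotype consistent with that phenotype can produce a type-B child with a type-O mother.

Omar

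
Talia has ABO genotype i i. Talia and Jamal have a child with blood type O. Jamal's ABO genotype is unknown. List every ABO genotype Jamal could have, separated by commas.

I^A i, I^B i, i i

For each candidate genotype of Jamal, check whether crossing it with i i can produce every observed child phenotype.
  I^A I^A → possible child types {A} ✗
  I^A I^B → possible child types {A, B} ✗
  I^A i → possible child types {O, A} ✓
  I^B I^B → possible child types {B} ✗
  I^B i → possible child types {O, B} ✓
  i i → possible child types {O} ✓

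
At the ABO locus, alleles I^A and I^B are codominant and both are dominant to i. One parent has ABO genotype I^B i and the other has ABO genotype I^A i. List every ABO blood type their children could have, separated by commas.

O, A, B, AB

Gametes from I^B i × I^A i give offspring ABO genotypes I^A I^B, I^A i, I^B i, i i, i.e. phenotypes O, A, B, AB.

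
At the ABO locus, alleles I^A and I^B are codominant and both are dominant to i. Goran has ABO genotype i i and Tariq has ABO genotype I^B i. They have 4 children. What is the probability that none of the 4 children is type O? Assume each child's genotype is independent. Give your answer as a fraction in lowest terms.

1/16

ABO cross i i × I^B i → 1/2 O, 1/2 B.
So P(type O) = 1/2 per child.
P(not type O) = 1/2 for one child; (1/2)^4 = 1/16.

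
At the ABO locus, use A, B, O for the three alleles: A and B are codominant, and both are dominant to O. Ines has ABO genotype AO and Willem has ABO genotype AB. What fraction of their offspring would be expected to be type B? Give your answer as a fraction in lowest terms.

ABO cross AO × AB → offspring phenotypes: 1/2 A, 1/4 B, 1/4 AB.
So P(type B) = 1/4.

1/4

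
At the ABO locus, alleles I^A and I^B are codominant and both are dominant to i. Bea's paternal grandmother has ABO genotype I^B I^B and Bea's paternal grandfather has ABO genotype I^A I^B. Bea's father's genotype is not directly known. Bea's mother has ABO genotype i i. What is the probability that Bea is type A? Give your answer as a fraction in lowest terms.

Bea's father's ABO genotype from I^B I^B × I^A I^B: 1/2 I^A I^B, 1/2 I^B I^B.
Crossing each possibility with the mother i i and summing P(type A): 1/2·1/2 + 1/2·0 = 1/4.

1/4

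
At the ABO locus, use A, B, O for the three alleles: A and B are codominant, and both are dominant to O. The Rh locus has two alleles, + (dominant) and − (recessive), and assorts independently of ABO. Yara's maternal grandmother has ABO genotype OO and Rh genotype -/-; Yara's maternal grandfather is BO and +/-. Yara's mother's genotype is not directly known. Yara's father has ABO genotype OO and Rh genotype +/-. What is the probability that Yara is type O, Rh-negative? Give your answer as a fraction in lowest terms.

Yara's mother's ABO genotype from OO × BO: 1/2 BO, 1/2 OO.
Crossing each possibility with the father OO and summing P(type O): 1/2·1/2 + 1/2·1 = 3/4.
Similarly for Rh via the mother's Rh distribution: P(Rh-) = 3/8.
Independent loci: 3/4 × 3/8 = 9/32.

9/32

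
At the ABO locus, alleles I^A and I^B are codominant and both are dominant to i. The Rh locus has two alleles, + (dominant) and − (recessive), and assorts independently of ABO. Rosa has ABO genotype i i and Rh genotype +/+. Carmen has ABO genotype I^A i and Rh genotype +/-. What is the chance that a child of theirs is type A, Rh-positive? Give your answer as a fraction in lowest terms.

ABO cross i i × I^A i → offspring phenotypes: 1/2 O, 1/2 A.
Rh cross +/+ × +/- → 1 Rh+.
Independent loci: P(type A, Rh-positive) = 1/2 × 1 = 1/2.

1/2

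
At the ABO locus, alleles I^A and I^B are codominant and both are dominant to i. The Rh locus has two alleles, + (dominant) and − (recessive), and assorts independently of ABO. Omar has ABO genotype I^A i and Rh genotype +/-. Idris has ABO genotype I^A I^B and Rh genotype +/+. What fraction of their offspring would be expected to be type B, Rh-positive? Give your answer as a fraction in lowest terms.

1/4

ABO cross I^A i × I^A I^B → offspring phenotypes: 1/2 A, 1/4 B, 1/4 AB.
Rh cross +/- × +/+ → 1 Rh+.
Independent loci: P(type B, Rh-positive) = 1/4 × 1 = 1/4.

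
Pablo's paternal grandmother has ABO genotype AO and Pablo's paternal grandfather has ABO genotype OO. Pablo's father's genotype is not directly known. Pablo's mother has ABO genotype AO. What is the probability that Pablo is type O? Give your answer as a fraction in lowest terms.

3/8

Pablo's father's ABO genotype from AO × OO: 1/2 AO, 1/2 OO.
Crossing each possibility with the mother AO and summing P(type O): 1/2·1/4 + 1/2·1/2 = 3/8.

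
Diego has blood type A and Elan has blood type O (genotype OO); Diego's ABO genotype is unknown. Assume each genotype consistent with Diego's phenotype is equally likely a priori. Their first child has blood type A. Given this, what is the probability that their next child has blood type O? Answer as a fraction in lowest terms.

1/6

Possible genotypes: Diego ∈ {AA, AO}; Elan ∈ {OO}.
Weight each parental genotype pair by prior × P(type-A child):
  AA × OO: posterior weight 2/3; P(next child type O) = 0.
  AO × OO: posterior weight 1/3; P(next child type O) = 1/2.
Weighted sum = 1/6.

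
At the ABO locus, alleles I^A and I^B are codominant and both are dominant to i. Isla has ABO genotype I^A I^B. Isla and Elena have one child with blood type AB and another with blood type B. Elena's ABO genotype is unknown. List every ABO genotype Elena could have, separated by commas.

For each candidate genotype of Elena, check whether crossing it with I^A I^B can produce every observed child phenotype.
  I^A I^A → possible child types {A, AB} ✗
  I^A I^B → possible child types {A, B, AB} ✓
  I^A i → possible child types {A, B, AB} ✓
  I^B I^B → possible child types {B, AB} ✓
  I^B i → possible child types {A, B, AB} ✓
  i i → possible child types {A, B} ✗

I^A I^B, I^A i, I^B I^B, I^B i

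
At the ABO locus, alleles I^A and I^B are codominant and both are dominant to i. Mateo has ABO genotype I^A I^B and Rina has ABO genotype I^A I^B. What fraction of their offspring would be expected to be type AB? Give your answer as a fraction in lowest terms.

ABO cross I^A I^B × I^A I^B → offspring phenotypes: 1/4 A, 1/4 B, 1/2 AB.
So P(type AB) = 1/2.

1/2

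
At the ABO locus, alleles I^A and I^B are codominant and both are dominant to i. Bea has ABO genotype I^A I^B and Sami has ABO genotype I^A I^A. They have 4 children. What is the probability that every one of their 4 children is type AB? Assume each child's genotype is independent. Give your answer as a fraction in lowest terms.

1/16

ABO cross I^A I^B × I^A I^A → 1/2 A, 1/2 AB.
So P(type AB) = 1/2 per child.
All 4 independent: (1/2)^4 = 1/16.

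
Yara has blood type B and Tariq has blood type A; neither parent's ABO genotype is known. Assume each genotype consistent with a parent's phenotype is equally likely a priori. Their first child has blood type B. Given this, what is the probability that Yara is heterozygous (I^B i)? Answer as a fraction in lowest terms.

Possible genotypes: Yara ∈ {I^B I^B, I^B i}; Tariq ∈ {I^A I^A, I^A i}.
Weight each parental genotype pair by prior × P(type-B child):
  I^B I^B × I^A i: posterior weight 2/3.
  I^B i × I^A i: posterior weight 1/3.
Sum the posterior weight over pairs where Yara is I^B i: 1/3.

1/3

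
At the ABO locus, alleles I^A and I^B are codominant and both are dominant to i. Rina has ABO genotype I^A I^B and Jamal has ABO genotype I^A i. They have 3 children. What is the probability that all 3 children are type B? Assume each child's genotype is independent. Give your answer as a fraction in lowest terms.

ABO cross I^A I^B × I^A i → 1/2 A, 1/4 B, 1/4 AB.
So P(type B) = 1/4 per child.
All 3 independent: (1/4)^3 = 1/64.

1/64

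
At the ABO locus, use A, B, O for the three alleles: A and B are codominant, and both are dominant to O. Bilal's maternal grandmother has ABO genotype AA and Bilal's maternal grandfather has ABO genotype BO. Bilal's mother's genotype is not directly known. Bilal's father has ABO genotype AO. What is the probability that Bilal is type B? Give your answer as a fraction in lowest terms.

1/8

Bilal's mother's ABO genotype from AA × BO: 1/2 AB, 1/2 AO.
Crossing each possibility with the father AO and summing P(type B): 1/2·1/4 + 1/2·0 = 1/8.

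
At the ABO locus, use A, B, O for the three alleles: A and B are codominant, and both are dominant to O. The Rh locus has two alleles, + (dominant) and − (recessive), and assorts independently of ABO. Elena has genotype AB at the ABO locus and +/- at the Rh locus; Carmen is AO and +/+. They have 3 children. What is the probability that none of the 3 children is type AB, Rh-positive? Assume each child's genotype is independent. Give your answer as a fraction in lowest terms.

27/64

ABO cross AB × AO → 1/2 A, 1/4 B, 1/4 AB.
Rh cross +/- × +/+ → 1 Rh+; so P(type AB, Rh-positive) = 1/4 × 1 = 1/4 per child.
P(not type AB, Rh-positive) = 3/4 for one child; (3/4)^3 = 27/64.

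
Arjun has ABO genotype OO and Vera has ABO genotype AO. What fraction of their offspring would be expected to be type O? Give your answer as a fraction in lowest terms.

1/2

ABO cross OO × AO → offspring phenotypes: 1/2 O, 1/2 A.
So P(type O) = 1/2.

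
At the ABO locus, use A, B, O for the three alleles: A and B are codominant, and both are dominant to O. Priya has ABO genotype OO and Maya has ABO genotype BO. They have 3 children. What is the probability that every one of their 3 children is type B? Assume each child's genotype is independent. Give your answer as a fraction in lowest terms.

1/8

ABO cross OO × BO → 1/2 O, 1/2 B.
So P(type B) = 1/2 per child.
All 3 independent: (1/2)^3 = 1/8.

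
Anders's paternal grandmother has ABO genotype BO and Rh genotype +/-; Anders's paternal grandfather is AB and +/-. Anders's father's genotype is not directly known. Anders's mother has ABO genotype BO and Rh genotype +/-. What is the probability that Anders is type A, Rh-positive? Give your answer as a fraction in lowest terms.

Anders's father's ABO genotype from BO × AB: 1/4 AB, 1/4 AO, 1/4 BB, 1/4 BO.
Crossing each possibility with the mother BO and summing P(type A): 1/4·1/4 + 1/4·1/4 + 1/4·0 + 1/4·0 = 1/8.
Similarly for Rh via the father's Rh distribution: P(Rh+) = 3/4.
Independent loci: 1/8 × 3/4 = 3/32.

3/32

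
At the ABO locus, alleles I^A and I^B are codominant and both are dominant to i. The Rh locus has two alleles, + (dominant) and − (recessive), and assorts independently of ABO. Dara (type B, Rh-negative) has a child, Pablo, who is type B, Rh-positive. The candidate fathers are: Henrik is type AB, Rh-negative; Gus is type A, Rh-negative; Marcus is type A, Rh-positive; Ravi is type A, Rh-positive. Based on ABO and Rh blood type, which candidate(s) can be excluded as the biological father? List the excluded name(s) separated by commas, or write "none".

A candidate is excluded only if no genotype consistent with his phenotype could produce a type B, Rh-positive child with a type B, Rh-negative mother.
Henrik (type AB, Rh-): no genotype consistent with that phenotype can produce a type-B Rh+ child with a type-B mother.
Gus (type A, Rh-): no genotype consistent with that phenotype can produce a type-B Rh+ child with a type-B mother.

Henrik, Gus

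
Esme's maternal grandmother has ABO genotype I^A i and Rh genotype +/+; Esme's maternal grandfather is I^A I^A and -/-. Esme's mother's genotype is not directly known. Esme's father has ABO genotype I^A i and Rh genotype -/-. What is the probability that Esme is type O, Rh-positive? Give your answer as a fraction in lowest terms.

Esme's mother's ABO genotype from I^A i × I^A I^A: 1/2 I^A I^A, 1/2 I^A i.
Crossing each possibility with the father I^A i and summing P(type O): 1/2·0 + 1/2·1/4 = 1/8.
Similarly for Rh via the mother's Rh distribution: P(Rh+) = 1/2.
Independent loci: 1/8 × 1/2 = 1/16.

1/16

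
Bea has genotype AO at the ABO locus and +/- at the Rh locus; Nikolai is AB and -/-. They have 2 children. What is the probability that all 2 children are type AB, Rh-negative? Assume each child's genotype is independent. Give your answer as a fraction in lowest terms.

1/64

ABO cross AO × AB → 1/2 A, 1/4 B, 1/4 AB.
Rh cross +/- × -/- → 1/2 Rh+, 1/2 Rh-; so P(type AB, Rh-negative) = 1/4 × 1/2 = 1/8 per child.
All 2 independent: (1/8)^2 = 1/64.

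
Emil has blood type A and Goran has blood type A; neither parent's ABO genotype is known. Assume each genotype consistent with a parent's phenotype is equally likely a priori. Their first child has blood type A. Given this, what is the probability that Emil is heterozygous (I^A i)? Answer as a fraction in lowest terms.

7/15

Possible genotypes: Emil ∈ {I^A I^A, I^A i}; Goran ∈ {I^A I^A, I^A i}.
Weight each parental genotype pair by prior × P(type-A child):
  I^A I^A × I^A I^A: posterior weight 4/15.
  I^A I^A × I^A i: posterior weight 4/15.
  I^A i × I^A I^A: posterior weight 4/15.
  I^A i × I^A i: posterior weight 1/5.
Sum the posterior weight over pairs where Emil is I^A i: 7/15.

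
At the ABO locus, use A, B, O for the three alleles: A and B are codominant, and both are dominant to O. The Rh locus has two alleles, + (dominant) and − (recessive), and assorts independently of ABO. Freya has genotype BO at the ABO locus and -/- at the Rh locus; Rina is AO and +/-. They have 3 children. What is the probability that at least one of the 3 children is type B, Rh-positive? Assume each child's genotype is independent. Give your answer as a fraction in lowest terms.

169/512

ABO cross BO × AO → 1/4 O, 1/4 A, 1/4 B, 1/4 AB.
Rh cross -/- × +/- → 1/2 Rh+, 1/2 Rh-; so P(type B, Rh-positive) = 1/4 × 1/2 = 1/8 per child.
P(none) = (7/8)^3 = 343/512; P(at least one) = 1 − 343/512 = 169/512.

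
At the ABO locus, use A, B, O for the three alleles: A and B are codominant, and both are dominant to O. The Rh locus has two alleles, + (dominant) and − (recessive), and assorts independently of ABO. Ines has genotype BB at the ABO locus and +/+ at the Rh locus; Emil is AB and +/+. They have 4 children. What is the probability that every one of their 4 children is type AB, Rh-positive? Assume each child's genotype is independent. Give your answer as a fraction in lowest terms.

ABO cross BB × AB → 1/2 B, 1/2 AB.
Rh cross +/+ × +/+ → 1 Rh+; so P(type AB, Rh-positive) = 1/2 × 1 = 1/2 per child.
All 4 independent: (1/2)^4 = 1/16.

1/16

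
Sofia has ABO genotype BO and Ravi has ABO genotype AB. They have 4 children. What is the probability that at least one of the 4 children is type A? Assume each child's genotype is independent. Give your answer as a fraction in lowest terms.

175/256

ABO cross BO × AB → 1/4 A, 1/2 B, 1/4 AB.
So P(type A) = 1/4 per child.
P(none) = (3/4)^4 = 81/256; P(at least one) = 1 − 81/256 = 175/256.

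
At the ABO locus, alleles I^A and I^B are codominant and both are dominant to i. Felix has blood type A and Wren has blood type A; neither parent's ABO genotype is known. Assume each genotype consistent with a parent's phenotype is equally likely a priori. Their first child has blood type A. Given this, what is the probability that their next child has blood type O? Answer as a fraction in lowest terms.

Possible genotypes: Felix ∈ {I^A I^A, I^A i}; Wren ∈ {I^A I^A, I^A i}.
Weight each parental genotype pair by prior × P(type-A child):
  I^A I^A × I^A I^A: posterior weight 4/15; P(next child type O) = 0.
  I^A I^A × I^A i: posterior weight 4/15; P(next child type O) = 0.
  I^A i × I^A I^A: posterior weight 4/15; P(next child type O) = 0.
  I^A i × I^A i: posterior weight 1/5; P(next child type O) = 1/4.
Weighted sum = 1/20.

1/20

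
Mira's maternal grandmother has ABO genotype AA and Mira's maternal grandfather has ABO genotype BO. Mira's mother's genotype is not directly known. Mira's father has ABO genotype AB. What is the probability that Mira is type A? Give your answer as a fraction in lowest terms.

Mira's mother's ABO genotype from AA × BO: 1/2 AB, 1/2 AO.
Crossing each possibility with the father AB and summing P(type A): 1/2·1/4 + 1/2·1/2 = 3/8.

3/8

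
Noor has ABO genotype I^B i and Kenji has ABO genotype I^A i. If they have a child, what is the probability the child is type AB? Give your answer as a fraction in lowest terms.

ABO cross I^B i × I^A i → offspring phenotypes: 1/4 O, 1/4 A, 1/4 B, 1/4 AB.
So P(type AB) = 1/4.

1/4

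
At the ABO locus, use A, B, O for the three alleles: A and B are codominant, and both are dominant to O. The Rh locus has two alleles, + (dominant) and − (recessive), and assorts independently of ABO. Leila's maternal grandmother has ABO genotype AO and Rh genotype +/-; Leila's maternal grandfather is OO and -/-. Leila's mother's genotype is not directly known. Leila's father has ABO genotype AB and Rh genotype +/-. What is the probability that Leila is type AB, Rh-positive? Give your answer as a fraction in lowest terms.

5/64

Leila's mother's ABO genotype from AO × OO: 1/2 AO, 1/2 OO.
Crossing each possibility with the father AB and summing P(type AB): 1/2·1/4 + 1/2·0 = 1/8.
Similarly for Rh via the mother's Rh distribution: P(Rh+) = 5/8.
Independent loci: 1/8 × 5/8 = 5/64.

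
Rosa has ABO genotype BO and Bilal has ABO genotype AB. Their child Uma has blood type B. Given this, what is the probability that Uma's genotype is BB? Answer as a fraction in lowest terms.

1/2

Cross BO × AB → 1/4 AB, 1/4 AO, 1/4 BB, 1/4 BO.
Type-B genotypes among offspring: BB (1/4), BO (1/4); total 1/2.
P(BB | type B) = (1/4) / (1/2) = 1/2.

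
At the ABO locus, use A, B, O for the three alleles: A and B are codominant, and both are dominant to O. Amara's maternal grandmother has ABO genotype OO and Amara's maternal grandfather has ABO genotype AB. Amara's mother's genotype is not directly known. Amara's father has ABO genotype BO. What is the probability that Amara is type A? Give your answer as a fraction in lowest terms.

1/8

Amara's mother's ABO genotype from OO × AB: 1/2 AO, 1/2 BO.
Crossing each possibility with the father BO and summing P(type A): 1/2·1/4 + 1/2·0 = 1/8.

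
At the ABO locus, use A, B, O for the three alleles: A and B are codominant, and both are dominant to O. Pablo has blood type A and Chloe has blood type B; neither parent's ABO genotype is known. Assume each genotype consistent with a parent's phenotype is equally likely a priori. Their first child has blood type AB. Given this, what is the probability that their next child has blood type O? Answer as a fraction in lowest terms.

Possible genotypes: Pablo ∈ {AA, AO}; Chloe ∈ {BB, BO}.
Weight each parental genotype pair by prior × P(type-AB child):
  AA × BB: posterior weight 4/9; P(next child type O) = 0.
  AA × BO: posterior weight 2/9; P(next child type O) = 0.
  AO × BB: posterior weight 2/9; P(next child type O) = 0.
  AO × BO: posterior weight 1/9; P(next child type O) = 1/4.
Weighted sum = 1/36.

1/36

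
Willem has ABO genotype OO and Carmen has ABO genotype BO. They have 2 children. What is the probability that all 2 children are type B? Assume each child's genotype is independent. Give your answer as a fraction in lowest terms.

ABO cross OO × BO → 1/2 O, 1/2 B.
So P(type B) = 1/2 per child.
All 2 independent: (1/2)^2 = 1/4.

1/4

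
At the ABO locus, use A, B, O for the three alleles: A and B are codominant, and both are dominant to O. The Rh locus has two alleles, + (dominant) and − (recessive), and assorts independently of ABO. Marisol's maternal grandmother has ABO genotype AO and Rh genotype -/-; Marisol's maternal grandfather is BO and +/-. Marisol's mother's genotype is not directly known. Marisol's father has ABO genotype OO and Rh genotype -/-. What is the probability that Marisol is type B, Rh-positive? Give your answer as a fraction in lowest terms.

1/16

Marisol's mother's ABO genotype from AO × BO: 1/4 AB, 1/4 AO, 1/4 BO, 1/4 OO.
Crossing each possibility with the father OO and summing P(type B): 1/4·1/2 + 1/4·0 + 1/4·1/2 + 1/4·0 = 1/4.
Similarly for Rh via the mother's Rh distribution: P(Rh+) = 1/4.
Independent loci: 1/4 × 1/4 = 1/16.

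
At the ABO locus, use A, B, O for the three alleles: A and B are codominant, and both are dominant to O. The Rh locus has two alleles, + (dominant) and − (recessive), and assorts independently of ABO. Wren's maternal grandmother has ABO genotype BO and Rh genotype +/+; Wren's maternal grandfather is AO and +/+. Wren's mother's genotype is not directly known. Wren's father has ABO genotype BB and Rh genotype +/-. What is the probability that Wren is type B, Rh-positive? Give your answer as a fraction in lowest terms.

3/4

Wren's mother's ABO genotype from BO × AO: 1/4 AB, 1/4 AO, 1/4 BO, 1/4 OO.
Crossing each possibility with the father BB and summing P(type B): 1/4·1/2 + 1/4·1/2 + 1/4·1 + 1/4·1 = 3/4.
Similarly for Rh via the mother's Rh distribution: P(Rh+) = 1.
Independent loci: 3/4 × 1 = 3/4.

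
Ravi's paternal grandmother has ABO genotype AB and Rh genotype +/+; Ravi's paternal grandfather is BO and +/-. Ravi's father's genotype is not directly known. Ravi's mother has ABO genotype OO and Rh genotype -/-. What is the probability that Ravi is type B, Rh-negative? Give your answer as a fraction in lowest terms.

Ravi's father's ABO genotype from AB × BO: 1/4 AB, 1/4 AO, 1/4 BB, 1/4 BO.
Crossing each possibility with the mother OO and summing P(type B): 1/4·1/2 + 1/4·0 + 1/4·1 + 1/4·1/2 = 1/2.
Similarly for Rh via the father's Rh distribution: P(Rh-) = 1/4.
Independent loci: 1/2 × 1/4 = 1/8.

1/8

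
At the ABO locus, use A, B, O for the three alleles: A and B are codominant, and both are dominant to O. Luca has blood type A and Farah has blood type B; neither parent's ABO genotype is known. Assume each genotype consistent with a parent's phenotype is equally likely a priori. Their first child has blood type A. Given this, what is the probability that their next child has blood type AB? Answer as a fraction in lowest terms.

5/12

Possible genotypes: Luca ∈ {AA, AO}; Farah ∈ {BB, BO}.
Weight each parental genotype pair by prior × P(type-A child):
  AA × BO: posterior weight 2/3; P(next child type AB) = 1/2.
  AO × BO: posterior weight 1/3; P(next child type AB) = 1/4.
Weighted sum = 5/12.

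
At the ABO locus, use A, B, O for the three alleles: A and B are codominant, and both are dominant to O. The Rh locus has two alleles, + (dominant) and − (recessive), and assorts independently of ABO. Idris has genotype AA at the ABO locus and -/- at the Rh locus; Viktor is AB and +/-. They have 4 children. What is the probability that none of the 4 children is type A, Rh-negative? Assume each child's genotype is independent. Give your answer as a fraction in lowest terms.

ABO cross AA × AB → 1/2 A, 1/2 AB.
Rh cross -/- × +/- → 1/2 Rh+, 1/2 Rh-; so P(type A, Rh-negative) = 1/2 × 1/2 = 1/4 per child.
P(not type A, Rh-negative) = 3/4 for one child; (3/4)^4 = 81/256.

81/256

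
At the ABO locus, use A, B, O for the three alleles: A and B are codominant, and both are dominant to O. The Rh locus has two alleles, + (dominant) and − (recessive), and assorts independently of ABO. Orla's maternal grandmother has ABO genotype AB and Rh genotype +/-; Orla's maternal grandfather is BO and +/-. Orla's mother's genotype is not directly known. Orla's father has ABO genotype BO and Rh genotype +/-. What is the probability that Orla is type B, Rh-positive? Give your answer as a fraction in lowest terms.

Orla's mother's ABO genotype from AB × BO: 1/4 AB, 1/4 AO, 1/4 BB, 1/4 BO.
Crossing each possibility with the father BO and summing P(type B): 1/4·1/2 + 1/4·1/4 + 1/4·1 + 1/4·3/4 = 5/8.
Similarly for Rh via the mother's Rh distribution: P(Rh+) = 3/4.
Independent loci: 5/8 × 3/4 = 15/32.

15/32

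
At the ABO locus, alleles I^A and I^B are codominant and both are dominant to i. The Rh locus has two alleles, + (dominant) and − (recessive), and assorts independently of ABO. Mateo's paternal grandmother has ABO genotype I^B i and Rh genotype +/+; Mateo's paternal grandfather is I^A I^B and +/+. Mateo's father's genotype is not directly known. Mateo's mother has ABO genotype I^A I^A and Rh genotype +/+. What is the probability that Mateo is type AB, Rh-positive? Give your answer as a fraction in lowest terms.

Mateo's father's ABO genotype from I^B i × I^A I^B: 1/4 I^A I^B, 1/4 I^A i, 1/4 I^B I^B, 1/4 I^B i.
Crossing each possibility with the mother I^A I^A and summing P(type AB): 1/4·1/2 + 1/4·0 + 1/4·1 + 1/4·1/2 = 1/2.
Similarly for Rh via the father's Rh distribution: P(Rh+) = 1.
Independent loci: 1/2 × 1 = 1/2.

1/2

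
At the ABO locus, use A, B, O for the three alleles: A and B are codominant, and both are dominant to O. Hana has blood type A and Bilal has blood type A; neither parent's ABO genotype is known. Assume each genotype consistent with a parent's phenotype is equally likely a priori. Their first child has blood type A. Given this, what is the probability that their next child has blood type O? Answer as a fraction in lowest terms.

Possible genotypes: Hana ∈ {AA, AO}; Bilal ∈ {AA, AO}.
Weight each parental genotype pair by prior × P(type-A child):
  AA × AA: posterior weight 4/15; P(next child type O) = 0.
  AA × AO: posterior weight 4/15; P(next child type O) = 0.
  AO × AA: posterior weight 4/15; P(next child type O) = 0.
  AO × AO: posterior weight 1/5; P(next child type O) = 1/4.
Weighted sum = 1/20.

1/20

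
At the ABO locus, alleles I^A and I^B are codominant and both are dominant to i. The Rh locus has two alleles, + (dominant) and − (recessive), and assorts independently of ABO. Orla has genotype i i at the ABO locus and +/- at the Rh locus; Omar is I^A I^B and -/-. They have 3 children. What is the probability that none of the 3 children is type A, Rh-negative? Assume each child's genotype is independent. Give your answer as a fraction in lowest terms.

27/64

ABO cross i i × I^A I^B → 1/2 A, 1/2 B.
Rh cross +/- × -/- → 1/2 Rh+, 1/2 Rh-; so P(type A, Rh-negative) = 1/2 × 1/2 = 1/4 per child.
P(not type A, Rh-negative) = 3/4 for one child; (3/4)^3 = 27/64.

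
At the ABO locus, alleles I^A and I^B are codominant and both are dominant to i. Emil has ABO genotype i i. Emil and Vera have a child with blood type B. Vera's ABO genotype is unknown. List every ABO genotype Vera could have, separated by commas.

For each candidate genotype of Vera, check whether crossing it with i i can produce every observed child phenotype.
  I^A I^A → possible child types {A} ✗
  I^A I^B → possible child types {A, B} ✓
  I^A i → possible child types {O, A} ✗
  I^B I^B → possible child types {B} ✓
  I^B i → possible child types {O, B} ✓
  i i → possible child types {O} ✗

I^A I^B, I^B I^B, I^B i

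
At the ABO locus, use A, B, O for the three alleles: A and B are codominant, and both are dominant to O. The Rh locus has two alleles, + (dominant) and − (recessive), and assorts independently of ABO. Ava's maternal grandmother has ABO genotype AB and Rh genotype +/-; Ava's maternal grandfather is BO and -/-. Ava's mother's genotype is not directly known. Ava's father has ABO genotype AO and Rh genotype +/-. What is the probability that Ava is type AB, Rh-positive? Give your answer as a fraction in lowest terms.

5/32

Ava's mother's ABO genotype from AB × BO: 1/4 AB, 1/4 AO, 1/4 BB, 1/4 BO.
Crossing each possibility with the father AO and summing P(type AB): 1/4·1/4 + 1/4·0 + 1/4·1/2 + 1/4·1/4 = 1/4.
Similarly for Rh via the mother's Rh distribution: P(Rh+) = 5/8.
Independent loci: 1/4 × 5/8 = 5/32.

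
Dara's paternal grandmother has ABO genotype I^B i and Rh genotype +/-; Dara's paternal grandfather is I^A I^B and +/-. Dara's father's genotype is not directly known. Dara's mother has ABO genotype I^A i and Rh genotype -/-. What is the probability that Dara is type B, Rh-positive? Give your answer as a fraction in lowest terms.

1/8

Dara's father's ABO genotype from I^B i × I^A I^B: 1/4 I^A I^B, 1/4 I^A i, 1/4 I^B I^B, 1/4 I^B i.
Crossing each possibility with the mother I^A i and summing P(type B): 1/4·1/4 + 1/4·0 + 1/4·1/2 + 1/4·1/4 = 1/4.
Similarly for Rh via the father's Rh distribution: P(Rh+) = 1/2.
Independent loci: 1/4 × 1/2 = 1/8.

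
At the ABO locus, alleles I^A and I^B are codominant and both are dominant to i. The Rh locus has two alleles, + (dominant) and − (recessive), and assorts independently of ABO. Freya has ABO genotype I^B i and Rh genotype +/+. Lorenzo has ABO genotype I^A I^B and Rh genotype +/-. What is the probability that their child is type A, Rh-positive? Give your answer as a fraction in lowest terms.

1/4

ABO cross I^B i × I^A I^B → offspring phenotypes: 1/4 A, 1/2 B, 1/4 AB.
Rh cross +/+ × +/- → 1 Rh+.
Independent loci: P(type A, Rh-positive) = 1/4 × 1 = 1/4.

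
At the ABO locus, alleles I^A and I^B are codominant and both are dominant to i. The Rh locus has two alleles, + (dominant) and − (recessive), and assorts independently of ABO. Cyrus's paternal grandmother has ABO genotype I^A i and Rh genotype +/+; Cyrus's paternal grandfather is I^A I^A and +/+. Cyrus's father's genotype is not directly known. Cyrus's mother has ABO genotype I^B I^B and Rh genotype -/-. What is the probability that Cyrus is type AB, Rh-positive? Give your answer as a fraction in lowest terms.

Cyrus's father's ABO genotype from I^A i × I^A I^A: 1/2 I^A I^A, 1/2 I^A i.
Crossing each possibility with the mother I^B I^B and summing P(type AB): 1/2·1 + 1/2·1/2 = 3/4.
Similarly for Rh via the father's Rh distribution: P(Rh+) = 1.
Independent loci: 3/4 × 1 = 3/4.

3/4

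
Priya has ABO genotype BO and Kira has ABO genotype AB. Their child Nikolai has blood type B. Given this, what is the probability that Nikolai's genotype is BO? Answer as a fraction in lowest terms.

1/2

Cross BO × AB → 1/4 AB, 1/4 AO, 1/4 BB, 1/4 BO.
Type-B genotypes among offspring: BB (1/4), BO (1/4); total 1/2.
P(BO | type B) = (1/4) / (1/2) = 1/2.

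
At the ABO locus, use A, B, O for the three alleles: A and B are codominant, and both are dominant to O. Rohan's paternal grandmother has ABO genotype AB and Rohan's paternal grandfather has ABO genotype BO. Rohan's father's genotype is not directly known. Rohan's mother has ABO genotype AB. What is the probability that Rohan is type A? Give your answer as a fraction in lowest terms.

1/4

Rohan's father's ABO genotype from AB × BO: 1/4 AB, 1/4 AO, 1/4 BB, 1/4 BO.
Crossing each possibility with the mother AB and summing P(type A): 1/4·1/4 + 1/4·1/2 + 1/4·0 + 1/4·1/4 = 1/4.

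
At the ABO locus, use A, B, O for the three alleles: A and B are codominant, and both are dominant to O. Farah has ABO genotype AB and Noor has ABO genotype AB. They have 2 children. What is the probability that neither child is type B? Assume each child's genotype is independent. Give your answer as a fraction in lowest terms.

ABO cross AB × AB → 1/4 A, 1/4 B, 1/2 AB.
So P(type B) = 1/4 per child.
P(not type B) = 3/4 for one child; (3/4)^2 = 9/16.

9/16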